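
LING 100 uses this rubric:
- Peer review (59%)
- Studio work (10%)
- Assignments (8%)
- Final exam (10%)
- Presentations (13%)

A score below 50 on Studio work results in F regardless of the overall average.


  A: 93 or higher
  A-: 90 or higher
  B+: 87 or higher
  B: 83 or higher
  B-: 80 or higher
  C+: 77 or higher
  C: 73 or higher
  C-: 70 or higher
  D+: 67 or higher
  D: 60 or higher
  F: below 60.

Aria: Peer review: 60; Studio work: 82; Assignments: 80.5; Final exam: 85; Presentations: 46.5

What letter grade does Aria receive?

Studio work score 82 ≥ 50: minimum met.
Weighted total:
  Peer review 60 × 0.59 = 35.4
  Studio work 82 × 0.1 = 8.2
  Assignments 80.5 × 0.08 = 6.44
  Final exam 85 × 0.1 = 8.5
  Presentations 46.5 × 0.13 = 6.045
Sum = 64.585
64.585 is ≥ 60 and < 67 → D

D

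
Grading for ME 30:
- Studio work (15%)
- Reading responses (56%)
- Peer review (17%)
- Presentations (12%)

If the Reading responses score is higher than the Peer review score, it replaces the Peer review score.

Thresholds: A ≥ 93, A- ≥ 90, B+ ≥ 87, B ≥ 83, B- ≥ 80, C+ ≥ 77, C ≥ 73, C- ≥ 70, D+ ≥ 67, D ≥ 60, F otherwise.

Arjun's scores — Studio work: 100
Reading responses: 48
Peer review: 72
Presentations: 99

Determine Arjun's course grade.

Reading responses (48) ≤ Peer review (72), so Peer review stays at 72.
Weighted total:
  Studio work 100 × 0.15 = 15
  Reading responses 48 × 0.56 = 26.88
  Peer review 72 × 0.17 = 12.24
  Presentations 99 × 0.12 = 11.88
Sum = 66
66 is ≥ 60 and < 67 → D

D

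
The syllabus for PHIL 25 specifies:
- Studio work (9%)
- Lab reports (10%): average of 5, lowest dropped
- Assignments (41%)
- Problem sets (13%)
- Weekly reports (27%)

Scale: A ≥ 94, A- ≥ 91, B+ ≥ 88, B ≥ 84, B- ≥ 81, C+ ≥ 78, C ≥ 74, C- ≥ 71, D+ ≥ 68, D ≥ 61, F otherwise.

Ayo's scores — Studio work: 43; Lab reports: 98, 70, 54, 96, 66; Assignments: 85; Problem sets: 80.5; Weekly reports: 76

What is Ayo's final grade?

Lab reports: drop 54 → average of remaining 4 = 330/4 = 82.5
Weighted total:
  Studio work 43 × 0.09 = 3.87
  Lab reports 82.5 × 0.1 = 8.25
  Assignments 85 × 0.41 = 34.85
  Problem sets 80.5 × 0.13 = 10.465
  Weekly reports 76 × 0.27 = 20.52
Sum = 77.955
77.955 is ≥ 74 and < 78 → C

C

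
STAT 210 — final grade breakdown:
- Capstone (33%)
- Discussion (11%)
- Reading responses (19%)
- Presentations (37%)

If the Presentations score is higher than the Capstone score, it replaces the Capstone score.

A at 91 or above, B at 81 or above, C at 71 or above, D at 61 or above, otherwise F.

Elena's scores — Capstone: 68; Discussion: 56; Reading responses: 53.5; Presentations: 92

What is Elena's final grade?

C

Presentations (92) > Capstone (68), so Capstone counts as 92.
Weighted total:
  Capstone 92 × 0.33 = 30.36
  Discussion 56 × 0.11 = 6.16
  Reading responses 53.5 × 0.19 = 10.165
  Presentations 92 × 0.37 = 34.04
Sum = 80.725
80.725 is ≥ 71 and < 81 → C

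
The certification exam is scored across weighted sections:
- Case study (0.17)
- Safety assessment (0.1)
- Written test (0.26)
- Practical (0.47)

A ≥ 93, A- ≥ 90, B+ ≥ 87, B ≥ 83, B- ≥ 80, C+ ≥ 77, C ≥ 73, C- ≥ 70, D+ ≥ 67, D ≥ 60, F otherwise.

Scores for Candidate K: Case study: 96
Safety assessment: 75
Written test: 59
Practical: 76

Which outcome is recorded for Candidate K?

Weighted total:
  Case study 96 × 0.17 = 16.32
  Safety assessment 75 × 0.1 = 7.5
  Written test 59 × 0.26 = 15.34
  Practical 76 × 0.47 = 35.72
Sum = 74.88
74.88 is ≥ 73 and < 77 → C

C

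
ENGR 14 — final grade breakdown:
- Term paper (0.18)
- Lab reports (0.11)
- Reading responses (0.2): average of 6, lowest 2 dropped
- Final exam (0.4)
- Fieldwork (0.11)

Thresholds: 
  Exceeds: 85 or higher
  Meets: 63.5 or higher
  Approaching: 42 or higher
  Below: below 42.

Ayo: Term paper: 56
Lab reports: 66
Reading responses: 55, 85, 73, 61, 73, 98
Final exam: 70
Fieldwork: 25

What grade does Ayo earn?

Reading responses: drop 55, 61 → average of remaining 4 = 329/4 = 82.25
Weighted total:
  Term paper 56 × 0.18 = 10.08
  Lab reports 66 × 0.11 = 7.26
  Reading responses 82.25 × 0.2 = 16.45
  Final exam 70 × 0.4 = 28
  Fieldwork 25 × 0.11 = 2.75
Sum = 64.54
64.54 is ≥ 63.5 and < 85 → Meets

Meets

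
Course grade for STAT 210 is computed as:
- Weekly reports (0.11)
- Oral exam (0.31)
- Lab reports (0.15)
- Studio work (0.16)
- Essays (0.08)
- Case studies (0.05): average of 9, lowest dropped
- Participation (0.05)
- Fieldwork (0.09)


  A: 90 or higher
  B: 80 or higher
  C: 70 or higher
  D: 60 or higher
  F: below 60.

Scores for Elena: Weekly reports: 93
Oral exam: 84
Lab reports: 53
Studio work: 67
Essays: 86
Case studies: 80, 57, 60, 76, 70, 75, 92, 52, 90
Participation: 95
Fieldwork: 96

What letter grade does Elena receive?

Case studies: drop 52 → average of remaining 8 = 600/8 = 75
Weighted total:
  Weekly reports 93 × 0.11 = 10.23
  Oral exam 84 × 0.31 = 26.04
  Lab reports 53 × 0.15 = 7.95
  Studio work 67 × 0.16 = 10.72
  Essays 86 × 0.08 = 6.88
  Case studies 75 × 0.05 = 3.75
  Participation 95 × 0.05 = 4.75
  Fieldwork 96 × 0.09 = 8.64
Sum = 78.96
78.96 is ≥ 70 and < 80 → C

C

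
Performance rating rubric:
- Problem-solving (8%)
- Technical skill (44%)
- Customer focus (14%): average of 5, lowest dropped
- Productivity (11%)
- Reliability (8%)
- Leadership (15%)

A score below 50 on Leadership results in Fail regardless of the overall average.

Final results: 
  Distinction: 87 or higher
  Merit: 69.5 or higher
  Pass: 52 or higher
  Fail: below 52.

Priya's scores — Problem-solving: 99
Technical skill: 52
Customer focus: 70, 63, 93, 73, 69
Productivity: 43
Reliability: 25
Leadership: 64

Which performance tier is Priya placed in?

Customer focus: drop 63 → average of remaining 4 = 305/4 = 76.25
Leadership score 64 ≥ 50: minimum met.
Weighted total:
  Problem-solving 99 × 0.08 = 7.92
  Technical skill 52 × 0.44 = 22.88
  Customer focus 76.25 × 0.14 = 10.675
  Productivity 43 × 0.11 = 4.73
  Reliability 25 × 0.08 = 2
  Leadership 64 × 0.15 = 9.6
Sum = 57.805
57.805 is ≥ 52 and < 69.5 → Pass

Pass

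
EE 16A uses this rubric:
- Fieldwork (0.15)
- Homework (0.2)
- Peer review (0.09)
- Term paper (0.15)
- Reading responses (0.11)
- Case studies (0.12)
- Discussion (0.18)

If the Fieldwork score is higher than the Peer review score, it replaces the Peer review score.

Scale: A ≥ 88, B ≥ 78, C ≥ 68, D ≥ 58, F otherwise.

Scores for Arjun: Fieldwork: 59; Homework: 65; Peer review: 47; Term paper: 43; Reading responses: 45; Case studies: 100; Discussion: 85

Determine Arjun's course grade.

Fieldwork (59) > Peer review (47), so Peer review counts as 59.
Weighted total:
  Fieldwork 59 × 0.15 = 8.85
  Homework 65 × 0.2 = 13
  Peer review 59 × 0.09 = 5.31
  Term paper 43 × 0.15 = 6.45
  Reading responses 45 × 0.11 = 4.95
  Case studies 100 × 0.12 = 12
  Discussion 85 × 0.18 = 15.3
Sum = 65.86
65.86 is ≥ 58 and < 68 → D

D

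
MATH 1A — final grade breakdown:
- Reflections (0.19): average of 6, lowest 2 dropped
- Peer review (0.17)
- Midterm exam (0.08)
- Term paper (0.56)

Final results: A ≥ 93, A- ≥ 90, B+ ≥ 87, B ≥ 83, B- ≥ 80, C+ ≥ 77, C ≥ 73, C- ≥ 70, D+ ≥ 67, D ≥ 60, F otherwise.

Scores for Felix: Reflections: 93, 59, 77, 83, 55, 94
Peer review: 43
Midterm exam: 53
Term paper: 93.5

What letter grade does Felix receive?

B-

Reflections: drop 55, 59 → average of remaining 4 = 347/4 = 86.75
Weighted total:
  Reflections 86.75 × 0.19 = 16.4825
  Peer review 43 × 0.17 = 7.31
  Midterm exam 53 × 0.08 = 4.24
  Term paper 93.5 × 0.56 = 52.36
Sum = 80.3925
80.3925 is ≥ 80 and < 83 → B-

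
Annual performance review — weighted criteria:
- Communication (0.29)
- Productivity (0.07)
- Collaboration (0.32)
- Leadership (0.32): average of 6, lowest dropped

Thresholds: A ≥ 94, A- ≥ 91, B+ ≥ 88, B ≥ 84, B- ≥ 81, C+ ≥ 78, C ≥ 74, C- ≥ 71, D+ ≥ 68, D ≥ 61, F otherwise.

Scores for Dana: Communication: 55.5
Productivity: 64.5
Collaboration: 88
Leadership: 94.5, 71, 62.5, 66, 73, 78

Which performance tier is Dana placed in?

Leadership: drop 62.5 → average of remaining 5 = 382.5/5 = 76.5
Weighted total:
  Communication 55.5 × 0.29 = 16.095
  Productivity 64.5 × 0.07 = 4.515
  Collaboration 88 × 0.32 = 28.16
  Leadership 76.5 × 0.32 = 24.48
Sum = 73.25
73.25 is ≥ 71 and < 74 → C-

C-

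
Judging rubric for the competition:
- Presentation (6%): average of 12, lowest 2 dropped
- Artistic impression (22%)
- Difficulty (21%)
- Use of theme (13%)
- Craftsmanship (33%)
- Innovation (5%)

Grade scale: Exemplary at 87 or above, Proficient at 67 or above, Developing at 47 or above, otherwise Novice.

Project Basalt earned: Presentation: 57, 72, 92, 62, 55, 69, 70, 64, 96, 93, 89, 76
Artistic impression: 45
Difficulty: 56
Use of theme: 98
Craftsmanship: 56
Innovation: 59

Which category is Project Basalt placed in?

Developing

Presentation: drop 55, 57 → average of remaining 10 = 783/10 = 78.3
Weighted total:
  Presentation 78.3 × 0.06 = 4.698
  Artistic impression 45 × 0.22 = 9.9
  Difficulty 56 × 0.21 = 11.76
  Use of theme 98 × 0.13 = 12.74
  Craftsmanship 56 × 0.33 = 18.48
  Innovation 59 × 0.05 = 2.95
Sum = 60.528
60.528 is ≥ 47 and < 67 → Developing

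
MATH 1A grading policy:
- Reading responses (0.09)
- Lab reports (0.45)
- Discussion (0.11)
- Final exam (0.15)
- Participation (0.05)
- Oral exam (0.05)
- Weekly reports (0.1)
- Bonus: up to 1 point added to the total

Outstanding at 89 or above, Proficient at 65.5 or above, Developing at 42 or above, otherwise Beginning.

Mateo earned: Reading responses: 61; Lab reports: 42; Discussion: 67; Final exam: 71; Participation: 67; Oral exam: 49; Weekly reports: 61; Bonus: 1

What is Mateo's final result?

Developing

Weighted total:
  Reading responses 61 × 0.09 = 5.49
  Lab reports 42 × 0.45 = 18.9
  Discussion 67 × 0.11 = 7.37
  Final exam 71 × 0.15 = 10.65
  Participation 67 × 0.05 = 3.35
  Oral exam 49 × 0.05 = 2.45
  Weekly reports 61 × 0.1 = 6.1
Sum = 54.31
Bonus: 54.31 + 1 = 55.31
55.31 is ≥ 42 and < 65.5 → Developing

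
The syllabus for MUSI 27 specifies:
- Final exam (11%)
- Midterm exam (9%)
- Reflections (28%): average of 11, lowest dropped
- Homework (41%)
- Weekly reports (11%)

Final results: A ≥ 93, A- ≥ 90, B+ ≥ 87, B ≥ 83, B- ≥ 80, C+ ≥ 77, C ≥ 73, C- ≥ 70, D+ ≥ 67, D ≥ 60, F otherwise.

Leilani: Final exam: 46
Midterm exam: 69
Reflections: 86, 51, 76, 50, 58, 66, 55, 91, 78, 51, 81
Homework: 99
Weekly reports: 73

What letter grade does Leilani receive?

C+

Reflections: drop 50 → average of remaining 10 = 693/10 = 69.3
Weighted total:
  Final exam 46 × 0.11 = 5.06
  Midterm exam 69 × 0.09 = 6.21
  Reflections 69.3 × 0.28 = 19.404
  Homework 99 × 0.41 = 40.59
  Weekly reports 73 × 0.11 = 8.03
Sum = 79.294
79.294 is ≥ 77 and < 80 → C+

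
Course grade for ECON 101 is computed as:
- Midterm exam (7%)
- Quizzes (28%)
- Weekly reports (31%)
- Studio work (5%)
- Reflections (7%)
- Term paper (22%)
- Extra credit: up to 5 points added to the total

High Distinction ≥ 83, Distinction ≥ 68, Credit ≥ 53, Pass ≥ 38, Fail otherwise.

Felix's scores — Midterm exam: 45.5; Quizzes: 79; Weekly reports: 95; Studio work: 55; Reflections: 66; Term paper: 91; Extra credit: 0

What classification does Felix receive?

Weighted total:
  Midterm exam 45.5 × 0.07 = 3.185
  Quizzes 79 × 0.28 = 22.12
  Weekly reports 95 × 0.31 = 29.45
  Studio work 55 × 0.05 = 2.75
  Reflections 66 × 0.07 = 4.62
  Term paper 91 × 0.22 = 20.02
Sum = 82.145
Extra credit: 82.145 + 0 = 82.145
82.145 is ≥ 68 and < 83 → Distinction

Distinction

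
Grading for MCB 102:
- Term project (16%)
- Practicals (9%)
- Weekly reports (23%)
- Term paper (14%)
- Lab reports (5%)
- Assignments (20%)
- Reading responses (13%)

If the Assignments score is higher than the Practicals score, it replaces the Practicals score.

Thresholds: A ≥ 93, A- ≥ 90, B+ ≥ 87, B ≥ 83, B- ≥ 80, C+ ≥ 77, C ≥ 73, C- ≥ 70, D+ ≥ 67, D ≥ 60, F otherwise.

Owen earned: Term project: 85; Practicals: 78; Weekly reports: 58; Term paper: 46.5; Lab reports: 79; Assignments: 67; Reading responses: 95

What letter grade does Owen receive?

Assignments (67) ≤ Practicals (78), so Practicals stays at 78.
Weighted total:
  Term project 85 × 0.16 = 13.6
  Practicals 78 × 0.09 = 7.02
  Weekly reports 58 × 0.23 = 13.34
  Term paper 46.5 × 0.14 = 6.51
  Lab reports 79 × 0.05 = 3.95
  Assignments 67 × 0.2 = 13.4
  Reading responses 95 × 0.13 = 12.35
Sum = 70.17
70.17 is ≥ 70 and < 73 → C-

C-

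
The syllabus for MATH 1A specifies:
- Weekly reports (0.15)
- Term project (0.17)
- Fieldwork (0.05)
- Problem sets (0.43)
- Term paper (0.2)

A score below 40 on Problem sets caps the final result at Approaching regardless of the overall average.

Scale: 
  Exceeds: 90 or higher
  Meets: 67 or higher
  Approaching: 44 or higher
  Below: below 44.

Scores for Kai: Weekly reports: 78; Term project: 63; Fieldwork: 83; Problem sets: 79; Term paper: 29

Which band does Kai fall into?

Problem sets score 79 ≥ 40: minimum met.
Weighted total:
  Weekly reports 78 × 0.15 = 11.7
  Term project 63 × 0.17 = 10.71
  Fieldwork 83 × 0.05 = 4.15
  Problem sets 79 × 0.43 = 33.97
  Term paper 29 × 0.2 = 5.8
Sum = 66.33
66.33 is ≥ 44 and < 67 → Approaching

Approaching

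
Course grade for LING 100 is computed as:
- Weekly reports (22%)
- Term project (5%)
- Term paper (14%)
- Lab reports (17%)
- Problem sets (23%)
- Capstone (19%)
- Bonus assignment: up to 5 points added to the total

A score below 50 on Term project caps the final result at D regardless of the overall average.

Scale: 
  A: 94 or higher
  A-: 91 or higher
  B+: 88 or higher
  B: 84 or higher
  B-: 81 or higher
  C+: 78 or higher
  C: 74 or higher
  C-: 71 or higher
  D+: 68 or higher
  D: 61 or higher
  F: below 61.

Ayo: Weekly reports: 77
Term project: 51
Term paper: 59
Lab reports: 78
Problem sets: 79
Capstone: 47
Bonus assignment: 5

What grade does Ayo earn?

Term project score 51 ≥ 50: minimum met.
Weighted total:
  Weekly reports 77 × 0.22 = 16.94
  Term project 51 × 0.05 = 2.55
  Term paper 59 × 0.14 = 8.26
  Lab reports 78 × 0.17 = 13.26
  Problem sets 79 × 0.23 = 18.17
  Capstone 47 × 0.19 = 8.93
Sum = 68.11
Bonus assignment: 68.11 + 5 = 73.11
73.11 is ≥ 71 and < 74 → C-

C-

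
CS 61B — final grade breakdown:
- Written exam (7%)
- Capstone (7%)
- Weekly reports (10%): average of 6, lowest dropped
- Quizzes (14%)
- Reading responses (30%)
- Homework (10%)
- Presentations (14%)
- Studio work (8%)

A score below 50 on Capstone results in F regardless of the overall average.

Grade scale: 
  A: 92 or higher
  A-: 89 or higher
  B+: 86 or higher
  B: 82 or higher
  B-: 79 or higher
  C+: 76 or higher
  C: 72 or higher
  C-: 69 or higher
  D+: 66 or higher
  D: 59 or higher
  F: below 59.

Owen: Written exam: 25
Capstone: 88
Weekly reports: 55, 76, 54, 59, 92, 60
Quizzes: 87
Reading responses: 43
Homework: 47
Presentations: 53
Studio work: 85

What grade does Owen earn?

F

Weekly reports: drop 54 → average of remaining 5 = 342/5 = 68.4
Capstone score 88 ≥ 50: minimum met.
Weighted total:
  Written exam 25 × 0.07 = 1.75
  Capstone 88 × 0.07 = 6.16
  Weekly reports 68.4 × 0.1 = 6.84
  Quizzes 87 × 0.14 = 12.18
  Reading responses 43 × 0.3 = 12.9
  Homework 47 × 0.1 = 4.7
  Presentations 53 × 0.14 = 7.42
  Studio work 85 × 0.08 = 6.8
Sum = 58.75
58.75 < 59 → F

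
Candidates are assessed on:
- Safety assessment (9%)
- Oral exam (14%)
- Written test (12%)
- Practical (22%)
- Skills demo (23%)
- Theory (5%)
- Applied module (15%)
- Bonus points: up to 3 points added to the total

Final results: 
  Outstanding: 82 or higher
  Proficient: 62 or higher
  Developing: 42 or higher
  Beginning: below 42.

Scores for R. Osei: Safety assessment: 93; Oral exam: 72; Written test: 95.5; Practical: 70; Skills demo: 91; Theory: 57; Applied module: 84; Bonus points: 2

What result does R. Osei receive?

Outstanding

Weighted total:
  Safety assessment 93 × 0.09 = 8.37
  Oral exam 72 × 0.14 = 10.08
  Written test 95.5 × 0.12 = 11.46
  Practical 70 × 0.22 = 15.4
  Skills demo 91 × 0.23 = 20.93
  Theory 57 × 0.05 = 2.85
  Applied module 84 × 0.15 = 12.6
Sum = 81.69
Bonus points: 81.69 + 2 = 83.69
83.69 ≥ 82 → Outstanding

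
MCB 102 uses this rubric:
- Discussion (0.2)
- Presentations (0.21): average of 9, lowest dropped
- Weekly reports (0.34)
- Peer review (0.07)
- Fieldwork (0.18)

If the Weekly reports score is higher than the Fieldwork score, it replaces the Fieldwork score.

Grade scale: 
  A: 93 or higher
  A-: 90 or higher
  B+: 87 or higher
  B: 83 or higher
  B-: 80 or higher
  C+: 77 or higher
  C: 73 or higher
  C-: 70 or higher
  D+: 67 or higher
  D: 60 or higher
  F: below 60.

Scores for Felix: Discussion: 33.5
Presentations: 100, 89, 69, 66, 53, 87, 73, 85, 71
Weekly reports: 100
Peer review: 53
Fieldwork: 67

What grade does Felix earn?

Presentations: drop 53 → average of remaining 8 = 640/8 = 80
Weekly reports (100) > Fieldwork (67), so Fieldwork counts as 100.
Weighted total:
  Discussion 33.5 × 0.2 = 6.7
  Presentations 80 × 0.21 = 16.8
  Weekly reports 100 × 0.34 = 34
  Peer review 53 × 0.07 = 3.71
  Fieldwork 100 × 0.18 = 18
Sum = 79.21
79.21 is ≥ 77 and < 80 → C+

C+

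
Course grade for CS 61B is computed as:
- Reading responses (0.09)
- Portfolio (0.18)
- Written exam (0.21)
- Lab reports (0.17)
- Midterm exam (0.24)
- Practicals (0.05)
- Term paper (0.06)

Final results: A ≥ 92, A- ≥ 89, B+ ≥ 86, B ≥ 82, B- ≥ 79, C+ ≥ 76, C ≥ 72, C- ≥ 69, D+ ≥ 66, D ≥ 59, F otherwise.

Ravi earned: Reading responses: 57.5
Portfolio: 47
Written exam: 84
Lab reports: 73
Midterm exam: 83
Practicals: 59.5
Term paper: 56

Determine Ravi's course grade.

C-

Weighted total:
  Reading responses 57.5 × 0.09 = 5.175
  Portfolio 47 × 0.18 = 8.46
  Written exam 84 × 0.21 = 17.64
  Lab reports 73 × 0.17 = 12.41
  Midterm exam 83 × 0.24 = 19.92
  Practicals 59.5 × 0.05 = 2.975
  Term paper 56 × 0.06 = 3.36
Sum = 69.94
69.94 is ≥ 69 and < 72 → C-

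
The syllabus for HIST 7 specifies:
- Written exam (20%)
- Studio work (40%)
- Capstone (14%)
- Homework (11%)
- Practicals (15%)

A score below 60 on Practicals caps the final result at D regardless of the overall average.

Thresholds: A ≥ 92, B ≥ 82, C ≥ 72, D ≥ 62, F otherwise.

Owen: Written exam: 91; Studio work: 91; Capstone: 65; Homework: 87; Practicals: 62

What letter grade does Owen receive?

B

Practicals score 62 ≥ 60: minimum met.
Weighted total:
  Written exam 91 × 0.2 = 18.2
  Studio work 91 × 0.4 = 36.4
  Capstone 65 × 0.14 = 9.1
  Homework 87 × 0.11 = 9.57
  Practicals 62 × 0.15 = 9.3
Sum = 82.57
82.57 is ≥ 82 and < 92 → B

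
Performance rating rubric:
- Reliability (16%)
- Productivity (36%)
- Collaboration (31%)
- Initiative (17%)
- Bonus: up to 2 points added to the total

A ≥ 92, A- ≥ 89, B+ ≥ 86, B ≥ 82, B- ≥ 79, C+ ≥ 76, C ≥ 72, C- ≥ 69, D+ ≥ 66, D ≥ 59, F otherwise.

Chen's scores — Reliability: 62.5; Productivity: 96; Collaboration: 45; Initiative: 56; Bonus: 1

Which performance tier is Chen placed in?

C-

Weighted total:
  Reliability 62.5 × 0.16 = 10
  Productivity 96 × 0.36 = 34.56
  Collaboration 45 × 0.31 = 13.95
  Initiative 56 × 0.17 = 9.52
Sum = 68.03
Bonus: 68.03 + 1 = 69.03
69.03 is ≥ 69 and < 72 → C-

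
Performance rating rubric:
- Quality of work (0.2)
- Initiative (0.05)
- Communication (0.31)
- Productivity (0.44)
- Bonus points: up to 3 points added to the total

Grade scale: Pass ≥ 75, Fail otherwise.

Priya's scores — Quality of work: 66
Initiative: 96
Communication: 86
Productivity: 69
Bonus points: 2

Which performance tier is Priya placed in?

Weighted total:
  Quality of work 66 × 0.2 = 13.2
  Initiative 96 × 0.05 = 4.8
  Communication 86 × 0.31 = 26.66
  Productivity 69 × 0.44 = 30.36
Sum = 75.02
Bonus points: 75.02 + 2 = 77.02
77.02 ≥ 75 → Pass

Pass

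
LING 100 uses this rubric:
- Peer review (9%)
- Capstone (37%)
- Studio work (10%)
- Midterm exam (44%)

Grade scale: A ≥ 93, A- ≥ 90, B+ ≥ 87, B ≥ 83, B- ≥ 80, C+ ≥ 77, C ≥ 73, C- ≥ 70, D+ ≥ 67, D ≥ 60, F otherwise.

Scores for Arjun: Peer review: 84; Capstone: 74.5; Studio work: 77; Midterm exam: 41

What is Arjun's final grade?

Weighted total:
  Peer review 84 × 0.09 = 7.56
  Capstone 74.5 × 0.37 = 27.565
  Studio work 77 × 0.1 = 7.7
  Midterm exam 41 × 0.44 = 18.04
Sum = 60.865
60.865 is ≥ 60 and < 67 → D

D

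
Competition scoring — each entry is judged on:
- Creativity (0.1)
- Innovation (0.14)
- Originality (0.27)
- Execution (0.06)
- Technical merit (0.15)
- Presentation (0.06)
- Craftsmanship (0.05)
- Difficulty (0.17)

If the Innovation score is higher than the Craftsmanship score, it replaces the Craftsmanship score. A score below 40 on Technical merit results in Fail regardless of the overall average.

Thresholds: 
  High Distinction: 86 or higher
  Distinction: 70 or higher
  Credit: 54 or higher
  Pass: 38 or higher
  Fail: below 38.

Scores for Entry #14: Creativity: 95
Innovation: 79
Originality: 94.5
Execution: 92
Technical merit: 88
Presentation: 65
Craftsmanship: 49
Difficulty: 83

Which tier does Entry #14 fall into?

High Distinction

Innovation (79) > Craftsmanship (49), so Craftsmanship counts as 79.
Technical merit score 88 ≥ 40: minimum met.
Weighted total:
  Creativity 95 × 0.1 = 9.5
  Innovation 79 × 0.14 = 11.06
  Originality 94.5 × 0.27 = 25.515
  Execution 92 × 0.06 = 5.52
  Technical merit 88 × 0.15 = 13.2
  Presentation 65 × 0.06 = 3.9
  Craftsmanship 79 × 0.05 = 3.95
  Difficulty 83 × 0.17 = 14.11
Sum = 86.755
86.755 ≥ 86 → High Distinction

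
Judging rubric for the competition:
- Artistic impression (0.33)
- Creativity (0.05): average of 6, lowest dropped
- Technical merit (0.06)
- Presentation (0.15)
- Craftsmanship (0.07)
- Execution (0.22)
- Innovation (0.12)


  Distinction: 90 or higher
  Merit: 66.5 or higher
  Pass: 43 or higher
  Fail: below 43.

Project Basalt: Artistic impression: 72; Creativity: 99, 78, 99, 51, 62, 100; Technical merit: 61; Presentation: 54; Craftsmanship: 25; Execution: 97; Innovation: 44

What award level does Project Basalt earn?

Creativity: drop 51 → average of remaining 5 = 438/5 = 87.6
Weighted total:
  Artistic impression 72 × 0.33 = 23.76
  Creativity 87.6 × 0.05 = 4.38
  Technical merit 61 × 0.06 = 3.66
  Presentation 54 × 0.15 = 8.1
  Craftsmanship 25 × 0.07 = 1.75
  Execution 97 × 0.22 = 21.34
  Innovation 44 × 0.12 = 5.28
Sum = 68.27
68.27 is ≥ 66.5 and < 90 → Merit

Merit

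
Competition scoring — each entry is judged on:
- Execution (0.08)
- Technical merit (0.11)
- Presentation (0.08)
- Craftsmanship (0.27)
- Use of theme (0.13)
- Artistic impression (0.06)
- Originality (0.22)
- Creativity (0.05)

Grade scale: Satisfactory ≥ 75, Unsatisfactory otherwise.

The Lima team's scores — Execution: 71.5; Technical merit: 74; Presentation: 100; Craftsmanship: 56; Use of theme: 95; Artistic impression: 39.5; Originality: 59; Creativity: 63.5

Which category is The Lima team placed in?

Unsatisfactory

Weighted total:
  Execution 71.5 × 0.08 = 5.72
  Technical merit 74 × 0.11 = 8.14
  Presentation 100 × 0.08 = 8
  Craftsmanship 56 × 0.27 = 15.12
  Use of theme 95 × 0.13 = 12.35
  Artistic impression 39.5 × 0.06 = 2.37
  Originality 59 × 0.22 = 12.98
  Creativity 63.5 × 0.05 = 3.175
Sum = 67.855
67.855 < 75 → Unsatisfactory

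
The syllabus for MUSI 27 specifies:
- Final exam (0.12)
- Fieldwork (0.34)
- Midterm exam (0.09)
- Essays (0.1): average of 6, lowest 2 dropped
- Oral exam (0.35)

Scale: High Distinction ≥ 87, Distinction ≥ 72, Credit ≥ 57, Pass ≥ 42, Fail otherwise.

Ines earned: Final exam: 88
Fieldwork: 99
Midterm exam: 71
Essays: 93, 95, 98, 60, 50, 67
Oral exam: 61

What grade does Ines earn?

Essays: drop 50, 60 → average of remaining 4 = 353/4 = 88.25
Weighted total:
  Final exam 88 × 0.12 = 10.56
  Fieldwork 99 × 0.34 = 33.66
  Midterm exam 71 × 0.09 = 6.39
  Essays 88.25 × 0.1 = 8.825
  Oral exam 61 × 0.35 = 21.35
Sum = 80.785
80.785 is ≥ 72 and < 87 → Distinction

Distinction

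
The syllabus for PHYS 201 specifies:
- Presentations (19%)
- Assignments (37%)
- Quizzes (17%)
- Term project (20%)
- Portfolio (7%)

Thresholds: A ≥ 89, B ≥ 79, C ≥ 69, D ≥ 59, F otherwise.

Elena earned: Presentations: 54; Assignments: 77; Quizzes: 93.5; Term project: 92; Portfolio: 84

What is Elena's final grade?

Weighted total:
  Presentations 54 × 0.19 = 10.26
  Assignments 77 × 0.37 = 28.49
  Quizzes 93.5 × 0.17 = 15.895
  Term project 92 × 0.2 = 18.4
  Portfolio 84 × 0.07 = 5.88
Sum = 78.925
78.925 is ≥ 69 and < 79 → C

C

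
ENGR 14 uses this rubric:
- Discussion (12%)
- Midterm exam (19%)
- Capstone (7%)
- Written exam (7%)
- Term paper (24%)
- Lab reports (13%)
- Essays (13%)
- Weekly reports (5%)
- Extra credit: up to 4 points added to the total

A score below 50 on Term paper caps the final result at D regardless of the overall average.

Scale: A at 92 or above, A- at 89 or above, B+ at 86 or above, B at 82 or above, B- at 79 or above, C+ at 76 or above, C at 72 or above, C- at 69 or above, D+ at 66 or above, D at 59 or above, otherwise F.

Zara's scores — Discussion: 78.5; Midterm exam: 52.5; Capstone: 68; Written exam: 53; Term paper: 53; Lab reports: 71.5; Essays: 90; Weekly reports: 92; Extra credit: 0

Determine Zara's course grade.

Term paper score 53 ≥ 50: minimum met.
Weighted total:
  Discussion 78.5 × 0.12 = 9.42
  Midterm exam 52.5 × 0.19 = 9.975
  Capstone 68 × 0.07 = 4.76
  Written exam 53 × 0.07 = 3.71
  Term paper 53 × 0.24 = 12.72
  Lab reports 71.5 × 0.13 = 9.295
  Essays 90 × 0.13 = 11.7
  Weekly reports 92 × 0.05 = 4.6
Sum = 66.18
Extra credit: 66.18 + 0 = 66.18
66.18 is ≥ 66 and < 69 → D+

D+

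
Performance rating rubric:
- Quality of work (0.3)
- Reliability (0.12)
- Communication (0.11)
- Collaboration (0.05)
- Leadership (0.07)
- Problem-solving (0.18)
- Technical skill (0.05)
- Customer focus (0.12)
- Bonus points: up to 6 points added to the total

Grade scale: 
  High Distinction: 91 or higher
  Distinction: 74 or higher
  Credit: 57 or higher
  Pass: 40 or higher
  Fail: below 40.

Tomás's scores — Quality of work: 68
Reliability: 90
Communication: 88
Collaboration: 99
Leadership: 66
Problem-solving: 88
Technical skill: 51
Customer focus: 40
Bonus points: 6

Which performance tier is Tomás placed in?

Weighted total:
  Quality of work 68 × 0.3 = 20.4
  Reliability 90 × 0.12 = 10.8
  Communication 88 × 0.11 = 9.68
  Collaboration 99 × 0.05 = 4.95
  Leadership 66 × 0.07 = 4.62
  Problem-solving 88 × 0.18 = 15.84
  Technical skill 51 × 0.05 = 2.55
  Customer focus 40 × 0.12 = 4.8
Sum = 73.64
Bonus points: 73.64 + 6 = 79.64
79.64 is ≥ 74 and < 91 → Distinction

Distinction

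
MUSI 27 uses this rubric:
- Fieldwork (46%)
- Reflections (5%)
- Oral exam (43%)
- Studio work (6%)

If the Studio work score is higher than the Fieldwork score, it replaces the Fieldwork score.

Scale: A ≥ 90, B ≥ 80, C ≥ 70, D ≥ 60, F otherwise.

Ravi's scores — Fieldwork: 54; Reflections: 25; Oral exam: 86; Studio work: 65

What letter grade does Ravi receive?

Studio work (65) > Fieldwork (54), so Fieldwork counts as 65.
Weighted total:
  Fieldwork 65 × 0.46 = 29.9
  Reflections 25 × 0.05 = 1.25
  Oral exam 86 × 0.43 = 36.98
  Studio work 65 × 0.06 = 3.9
Sum = 72.03
72.03 is ≥ 70 and < 80 → C

C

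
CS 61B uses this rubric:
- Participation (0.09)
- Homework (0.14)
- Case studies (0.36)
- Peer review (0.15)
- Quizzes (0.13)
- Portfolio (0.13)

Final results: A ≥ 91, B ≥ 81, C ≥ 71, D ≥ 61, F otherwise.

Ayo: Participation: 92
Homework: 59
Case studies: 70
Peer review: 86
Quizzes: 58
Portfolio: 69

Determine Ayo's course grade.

Weighted total:
  Participation 92 × 0.09 = 8.28
  Homework 59 × 0.14 = 8.26
  Case studies 70 × 0.36 = 25.2
  Peer review 86 × 0.15 = 12.9
  Quizzes 58 × 0.13 = 7.54
  Portfolio 69 × 0.13 = 8.97
Sum = 71.15
71.15 is ≥ 71 and < 81 → C

C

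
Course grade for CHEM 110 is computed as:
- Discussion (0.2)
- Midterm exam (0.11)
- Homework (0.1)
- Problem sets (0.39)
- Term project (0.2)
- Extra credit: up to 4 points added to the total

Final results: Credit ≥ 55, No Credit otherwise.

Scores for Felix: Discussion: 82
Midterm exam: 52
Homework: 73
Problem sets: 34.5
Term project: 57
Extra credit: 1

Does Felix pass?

Credit

Weighted total:
  Discussion 82 × 0.2 = 16.4
  Midterm exam 52 × 0.11 = 5.72
  Homework 73 × 0.1 = 7.3
  Problem sets 34.5 × 0.39 = 13.455
  Term project 57 × 0.2 = 11.4
Sum = 54.275
Extra credit: 54.275 + 1 = 55.275
55.275 ≥ 55 → Credit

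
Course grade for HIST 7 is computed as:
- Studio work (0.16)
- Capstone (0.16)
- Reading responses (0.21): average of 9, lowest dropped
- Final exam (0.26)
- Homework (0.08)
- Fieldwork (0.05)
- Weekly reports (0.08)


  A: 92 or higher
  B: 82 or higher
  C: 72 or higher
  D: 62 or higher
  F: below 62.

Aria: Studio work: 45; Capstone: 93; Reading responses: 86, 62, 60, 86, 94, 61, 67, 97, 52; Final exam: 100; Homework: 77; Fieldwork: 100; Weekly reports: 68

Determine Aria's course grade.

Reading responses: drop 52 → average of remaining 8 = 613/8 = 76.625
Weighted total:
  Studio work 45 × 0.16 = 7.2
  Capstone 93 × 0.16 = 14.88
  Reading responses 76.625 × 0.21 = 16.09125
  Final exam 100 × 0.26 = 26
  Homework 77 × 0.08 = 6.16
  Fieldwork 100 × 0.05 = 5
  Weekly reports 68 × 0.08 = 5.44
Sum = 80.77125
80.77125 is ≥ 72 and < 82 → C

C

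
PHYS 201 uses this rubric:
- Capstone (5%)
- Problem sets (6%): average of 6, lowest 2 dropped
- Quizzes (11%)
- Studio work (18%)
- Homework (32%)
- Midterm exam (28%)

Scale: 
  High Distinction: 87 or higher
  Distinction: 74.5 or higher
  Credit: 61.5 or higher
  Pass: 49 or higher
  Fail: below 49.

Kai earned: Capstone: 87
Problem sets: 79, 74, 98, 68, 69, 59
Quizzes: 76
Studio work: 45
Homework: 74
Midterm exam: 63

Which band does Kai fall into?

Credit

Problem sets: drop 59, 68 → average of remaining 4 = 320/4 = 80
Weighted total:
  Capstone 87 × 0.05 = 4.35
  Problem sets 80 × 0.06 = 4.8
  Quizzes 76 × 0.11 = 8.36
  Studio work 45 × 0.18 = 8.1
  Homework 74 × 0.32 = 23.68
  Midterm exam 63 × 0.28 = 17.64
Sum = 66.93
66.93 is ≥ 61.5 and < 74.5 → Credit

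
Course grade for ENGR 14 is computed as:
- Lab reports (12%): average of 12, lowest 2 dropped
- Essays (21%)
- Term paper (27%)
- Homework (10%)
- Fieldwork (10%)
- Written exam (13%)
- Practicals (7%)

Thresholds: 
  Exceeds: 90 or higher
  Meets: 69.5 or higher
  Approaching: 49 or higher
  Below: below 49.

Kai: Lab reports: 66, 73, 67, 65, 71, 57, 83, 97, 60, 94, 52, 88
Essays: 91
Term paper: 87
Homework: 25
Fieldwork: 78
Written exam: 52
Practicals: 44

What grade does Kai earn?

Meets

Lab reports: drop 52, 57 → average of remaining 10 = 764/10 = 76.4
Weighted total:
  Lab reports 76.4 × 0.12 = 9.168
  Essays 91 × 0.21 = 19.11
  Term paper 87 × 0.27 = 23.49
  Homework 25 × 0.1 = 2.5
  Fieldwork 78 × 0.1 = 7.8
  Written exam 52 × 0.13 = 6.76
  Practicals 44 × 0.07 = 3.08
Sum = 71.908
71.908 is ≥ 69.5 and < 90 → Meets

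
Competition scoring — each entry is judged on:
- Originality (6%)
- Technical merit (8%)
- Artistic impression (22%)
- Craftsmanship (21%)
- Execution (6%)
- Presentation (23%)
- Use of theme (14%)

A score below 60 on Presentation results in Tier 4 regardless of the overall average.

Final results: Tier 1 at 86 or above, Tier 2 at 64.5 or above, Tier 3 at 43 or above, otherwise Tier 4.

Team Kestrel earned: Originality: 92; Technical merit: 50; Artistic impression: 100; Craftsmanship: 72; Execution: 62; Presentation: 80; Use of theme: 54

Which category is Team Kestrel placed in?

Tier 2

Presentation score 80 ≥ 60: minimum met.
Weighted total:
  Originality 92 × 0.06 = 5.52
  Technical merit 50 × 0.08 = 4
  Artistic impression 100 × 0.22 = 22
  Craftsmanship 72 × 0.21 = 15.12
  Execution 62 × 0.06 = 3.72
  Presentation 80 × 0.23 = 18.4
  Use of theme 54 × 0.14 = 7.56
Sum = 76.32
76.32 is ≥ 64.5 and < 86 → Tier 2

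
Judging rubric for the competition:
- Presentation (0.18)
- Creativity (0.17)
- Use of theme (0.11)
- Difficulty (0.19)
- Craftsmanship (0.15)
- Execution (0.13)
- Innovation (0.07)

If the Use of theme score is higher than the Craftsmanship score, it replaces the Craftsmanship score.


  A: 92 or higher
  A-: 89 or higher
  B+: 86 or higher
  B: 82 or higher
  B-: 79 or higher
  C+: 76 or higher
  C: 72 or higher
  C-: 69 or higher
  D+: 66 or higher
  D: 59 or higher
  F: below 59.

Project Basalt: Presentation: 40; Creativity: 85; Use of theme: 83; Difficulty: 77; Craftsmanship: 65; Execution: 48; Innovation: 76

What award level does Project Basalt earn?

Use of theme (83) > Craftsmanship (65), so Craftsmanship counts as 83.
Weighted total:
  Presentation 40 × 0.18 = 7.2
  Creativity 85 × 0.17 = 14.45
  Use of theme 83 × 0.11 = 9.13
  Difficulty 77 × 0.19 = 14.63
  Craftsmanship 83 × 0.15 = 12.45
  Execution 48 × 0.13 = 6.24
  Innovation 76 × 0.07 = 5.32
Sum = 69.42
69.42 is ≥ 69 and < 72 → C-

C-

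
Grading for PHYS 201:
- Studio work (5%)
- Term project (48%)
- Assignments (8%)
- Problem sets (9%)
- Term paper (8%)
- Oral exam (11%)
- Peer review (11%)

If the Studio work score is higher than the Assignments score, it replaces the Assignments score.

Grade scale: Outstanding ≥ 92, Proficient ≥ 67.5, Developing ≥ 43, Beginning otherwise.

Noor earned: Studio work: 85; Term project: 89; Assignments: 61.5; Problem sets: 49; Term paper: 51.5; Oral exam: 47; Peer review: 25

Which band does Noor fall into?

Proficient

Studio work (85) > Assignments (61.5), so Assignments counts as 85.
Weighted total:
  Studio work 85 × 0.05 = 4.25
  Term project 89 × 0.48 = 42.72
  Assignments 85 × 0.08 = 6.8
  Problem sets 49 × 0.09 = 4.41
  Term paper 51.5 × 0.08 = 4.12
  Oral exam 47 × 0.11 = 5.17
  Peer review 25 × 0.11 = 2.75
Sum = 70.22
70.22 is ≥ 67.5 and < 92 → Proficient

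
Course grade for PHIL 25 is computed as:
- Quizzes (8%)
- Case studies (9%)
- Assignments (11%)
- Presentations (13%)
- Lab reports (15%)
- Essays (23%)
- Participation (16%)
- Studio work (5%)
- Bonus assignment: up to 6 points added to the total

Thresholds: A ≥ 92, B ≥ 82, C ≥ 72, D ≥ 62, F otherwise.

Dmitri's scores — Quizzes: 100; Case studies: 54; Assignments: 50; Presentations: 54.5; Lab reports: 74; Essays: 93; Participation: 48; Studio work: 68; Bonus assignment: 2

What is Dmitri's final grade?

D

Weighted total:
  Quizzes 100 × 0.08 = 8
  Case studies 54 × 0.09 = 4.86
  Assignments 50 × 0.11 = 5.5
  Presentations 54.5 × 0.13 = 7.085
  Lab reports 74 × 0.15 = 11.1
  Essays 93 × 0.23 = 21.39
  Participation 48 × 0.16 = 7.68
  Studio work 68 × 0.05 = 3.4
Sum = 69.015
Bonus assignment: 69.015 + 2 = 71.015
71.015 is ≥ 62 and < 72 → D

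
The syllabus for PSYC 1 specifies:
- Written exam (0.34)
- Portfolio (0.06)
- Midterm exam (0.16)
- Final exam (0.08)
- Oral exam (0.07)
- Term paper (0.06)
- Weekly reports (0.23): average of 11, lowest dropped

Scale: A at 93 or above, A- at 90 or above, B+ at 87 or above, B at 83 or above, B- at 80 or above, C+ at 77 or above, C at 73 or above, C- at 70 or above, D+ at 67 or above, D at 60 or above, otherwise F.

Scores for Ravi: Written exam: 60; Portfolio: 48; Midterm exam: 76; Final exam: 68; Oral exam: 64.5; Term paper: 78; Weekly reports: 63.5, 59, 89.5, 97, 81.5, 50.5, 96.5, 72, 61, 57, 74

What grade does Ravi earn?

Weekly reports: drop 50.5 → average of remaining 10 = 751/10 = 75.1
Weighted total:
  Written exam 60 × 0.34 = 20.4
  Portfolio 48 × 0.06 = 2.88
  Midterm exam 76 × 0.16 = 12.16
  Final exam 68 × 0.08 = 5.44
  Oral exam 64.5 × 0.07 = 4.515
  Term paper 78 × 0.06 = 4.68
  Weekly reports 75.1 × 0.23 = 17.273
Sum = 67.348
67.348 is ≥ 67 and < 70 → D+

D+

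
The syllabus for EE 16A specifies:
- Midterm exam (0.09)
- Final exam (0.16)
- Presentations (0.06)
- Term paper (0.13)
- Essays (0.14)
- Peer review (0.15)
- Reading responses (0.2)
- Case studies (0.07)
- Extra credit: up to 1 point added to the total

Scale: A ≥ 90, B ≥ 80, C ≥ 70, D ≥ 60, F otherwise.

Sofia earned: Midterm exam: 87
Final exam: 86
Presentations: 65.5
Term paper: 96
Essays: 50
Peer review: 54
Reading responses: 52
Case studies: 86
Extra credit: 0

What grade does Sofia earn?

D

Weighted total:
  Midterm exam 87 × 0.09 = 7.83
  Final exam 86 × 0.16 = 13.76
  Presentations 65.5 × 0.06 = 3.93
  Term paper 96 × 0.13 = 12.48
  Essays 50 × 0.14 = 7
  Peer review 54 × 0.15 = 8.1
  Reading responses 52 × 0.2 = 10.4
  Case studies 86 × 0.07 = 6.02
Sum = 69.52
Extra credit: 69.52 + 0 = 69.52
69.52 is ≥ 60 and < 70 → D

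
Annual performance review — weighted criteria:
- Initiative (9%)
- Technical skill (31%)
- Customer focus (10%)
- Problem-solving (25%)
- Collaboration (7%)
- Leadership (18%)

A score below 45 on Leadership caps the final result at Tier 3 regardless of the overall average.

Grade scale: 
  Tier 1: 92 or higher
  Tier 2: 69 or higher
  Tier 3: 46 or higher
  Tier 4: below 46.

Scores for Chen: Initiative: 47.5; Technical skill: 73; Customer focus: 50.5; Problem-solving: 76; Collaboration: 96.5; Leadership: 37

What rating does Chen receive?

Leadership score 37 < 45: minimum not met.
Weighted total:
  Initiative 47.5 × 0.09 = 4.275
  Technical skill 73 × 0.31 = 22.63
  Customer focus 50.5 × 0.1 = 5.05
  Problem-solving 76 × 0.25 = 19
  Collaboration 96.5 × 0.07 = 6.755
  Leadership 37 × 0.18 = 6.66
Sum = 64.37
64.37 would be Tier 3; cap at Tier 3 applies → Tier 3.

Tier 3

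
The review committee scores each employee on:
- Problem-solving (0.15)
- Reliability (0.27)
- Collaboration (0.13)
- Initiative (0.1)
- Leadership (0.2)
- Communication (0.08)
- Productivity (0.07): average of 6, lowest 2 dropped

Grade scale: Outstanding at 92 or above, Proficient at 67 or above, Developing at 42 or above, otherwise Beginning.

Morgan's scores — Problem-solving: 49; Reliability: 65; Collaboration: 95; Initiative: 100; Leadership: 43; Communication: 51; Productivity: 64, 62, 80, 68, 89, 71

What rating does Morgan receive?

Developing

Productivity: drop 62, 64 → average of remaining 4 = 308/4 = 77
Weighted total:
  Problem-solving 49 × 0.15 = 7.35
  Reliability 65 × 0.27 = 17.55
  Collaboration 95 × 0.13 = 12.35
  Initiative 100 × 0.1 = 10
  Leadership 43 × 0.2 = 8.6
  Communication 51 × 0.08 = 4.08
  Productivity 77 × 0.07 = 5.39
Sum = 65.32
65.32 is ≥ 42 and < 67 → Developing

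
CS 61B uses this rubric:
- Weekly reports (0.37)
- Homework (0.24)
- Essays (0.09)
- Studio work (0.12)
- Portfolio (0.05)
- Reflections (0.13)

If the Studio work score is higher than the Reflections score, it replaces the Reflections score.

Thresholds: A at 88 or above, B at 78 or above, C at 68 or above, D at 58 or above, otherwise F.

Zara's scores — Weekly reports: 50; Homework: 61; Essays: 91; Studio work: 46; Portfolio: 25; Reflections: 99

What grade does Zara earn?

D

Studio work (46) ≤ Reflections (99), so Reflections stays at 99.
Weighted total:
  Weekly reports 50 × 0.37 = 18.5
  Homework 61 × 0.24 = 14.64
  Essays 91 × 0.09 = 8.19
  Studio work 46 × 0.12 = 5.52
  Portfolio 25 × 0.05 = 1.25
  Reflections 99 × 0.13 = 12.87
Sum = 60.97
60.97 is ≥ 58 and < 68 → D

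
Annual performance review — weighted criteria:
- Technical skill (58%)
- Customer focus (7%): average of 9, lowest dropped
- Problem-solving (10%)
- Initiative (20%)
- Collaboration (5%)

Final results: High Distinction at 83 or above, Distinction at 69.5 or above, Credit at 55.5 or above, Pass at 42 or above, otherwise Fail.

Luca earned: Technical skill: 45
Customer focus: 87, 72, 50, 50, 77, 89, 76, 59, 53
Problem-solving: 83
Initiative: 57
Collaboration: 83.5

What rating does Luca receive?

Pass

Customer focus: drop 50 → average of remaining 8 = 563/8 = 70.375
Weighted total:
  Technical skill 45 × 0.58 = 26.1
  Customer focus 70.375 × 0.07 = 4.92625
  Problem-solving 83 × 0.1 = 8.3
  Initiative 57 × 0.2 = 11.4
  Collaboration 83.5 × 0.05 = 4.175
Sum = 54.90125
54.90125 is ≥ 42 and < 55.5 → Pass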